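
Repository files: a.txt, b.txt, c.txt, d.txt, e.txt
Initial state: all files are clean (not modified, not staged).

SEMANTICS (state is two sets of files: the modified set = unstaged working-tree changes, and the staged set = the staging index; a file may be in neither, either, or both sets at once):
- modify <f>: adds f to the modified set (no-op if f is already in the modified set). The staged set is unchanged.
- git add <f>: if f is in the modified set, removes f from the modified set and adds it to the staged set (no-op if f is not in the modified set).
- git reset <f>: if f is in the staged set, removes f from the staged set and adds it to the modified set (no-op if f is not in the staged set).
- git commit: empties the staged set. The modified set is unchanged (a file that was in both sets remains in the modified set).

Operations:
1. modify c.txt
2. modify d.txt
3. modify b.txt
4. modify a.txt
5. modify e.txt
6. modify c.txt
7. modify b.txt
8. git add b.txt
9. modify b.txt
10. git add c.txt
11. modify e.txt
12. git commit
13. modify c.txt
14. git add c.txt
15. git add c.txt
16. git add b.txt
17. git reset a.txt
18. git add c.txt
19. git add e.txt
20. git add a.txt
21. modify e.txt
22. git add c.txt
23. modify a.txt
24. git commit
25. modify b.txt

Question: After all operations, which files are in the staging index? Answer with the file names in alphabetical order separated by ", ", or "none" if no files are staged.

After op 1 (modify c.txt): modified={c.txt} staged={none}
After op 2 (modify d.txt): modified={c.txt, d.txt} staged={none}
After op 3 (modify b.txt): modified={b.txt, c.txt, d.txt} staged={none}
After op 4 (modify a.txt): modified={a.txt, b.txt, c.txt, d.txt} staged={none}
After op 5 (modify e.txt): modified={a.txt, b.txt, c.txt, d.txt, e.txt} staged={none}
After op 6 (modify c.txt): modified={a.txt, b.txt, c.txt, d.txt, e.txt} staged={none}
After op 7 (modify b.txt): modified={a.txt, b.txt, c.txt, d.txt, e.txt} staged={none}
After op 8 (git add b.txt): modified={a.txt, c.txt, d.txt, e.txt} staged={b.txt}
After op 9 (modify b.txt): modified={a.txt, b.txt, c.txt, d.txt, e.txt} staged={b.txt}
After op 10 (git add c.txt): modified={a.txt, b.txt, d.txt, e.txt} staged={b.txt, c.txt}
After op 11 (modify e.txt): modified={a.txt, b.txt, d.txt, e.txt} staged={b.txt, c.txt}
After op 12 (git commit): modified={a.txt, b.txt, d.txt, e.txt} staged={none}
After op 13 (modify c.txt): modified={a.txt, b.txt, c.txt, d.txt, e.txt} staged={none}
After op 14 (git add c.txt): modified={a.txt, b.txt, d.txt, e.txt} staged={c.txt}
After op 15 (git add c.txt): modified={a.txt, b.txt, d.txt, e.txt} staged={c.txt}
After op 16 (git add b.txt): modified={a.txt, d.txt, e.txt} staged={b.txt, c.txt}
After op 17 (git reset a.txt): modified={a.txt, d.txt, e.txt} staged={b.txt, c.txt}
After op 18 (git add c.txt): modified={a.txt, d.txt, e.txt} staged={b.txt, c.txt}
After op 19 (git add e.txt): modified={a.txt, d.txt} staged={b.txt, c.txt, e.txt}
After op 20 (git add a.txt): modified={d.txt} staged={a.txt, b.txt, c.txt, e.txt}
After op 21 (modify e.txt): modified={d.txt, e.txt} staged={a.txt, b.txt, c.txt, e.txt}
After op 22 (git add c.txt): modified={d.txt, e.txt} staged={a.txt, b.txt, c.txt, e.txt}
After op 23 (modify a.txt): modified={a.txt, d.txt, e.txt} staged={a.txt, b.txt, c.txt, e.txt}
After op 24 (git commit): modified={a.txt, d.txt, e.txt} staged={none}
After op 25 (modify b.txt): modified={a.txt, b.txt, d.txt, e.txt} staged={none}

Answer: none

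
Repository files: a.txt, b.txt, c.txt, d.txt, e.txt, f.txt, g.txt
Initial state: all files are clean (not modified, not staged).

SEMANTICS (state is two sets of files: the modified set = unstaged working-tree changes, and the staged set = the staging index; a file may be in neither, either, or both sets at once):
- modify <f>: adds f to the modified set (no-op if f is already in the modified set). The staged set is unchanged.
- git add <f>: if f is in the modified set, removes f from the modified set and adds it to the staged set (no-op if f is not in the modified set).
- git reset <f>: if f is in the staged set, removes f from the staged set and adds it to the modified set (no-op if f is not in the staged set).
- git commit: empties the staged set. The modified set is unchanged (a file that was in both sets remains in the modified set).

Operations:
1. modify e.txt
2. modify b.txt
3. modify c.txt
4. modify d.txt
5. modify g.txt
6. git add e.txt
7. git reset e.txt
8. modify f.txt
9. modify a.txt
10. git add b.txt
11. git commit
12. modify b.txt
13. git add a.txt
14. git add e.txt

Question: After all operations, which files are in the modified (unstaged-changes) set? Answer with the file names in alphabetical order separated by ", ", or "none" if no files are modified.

Answer: b.txt, c.txt, d.txt, f.txt, g.txt

Derivation:
After op 1 (modify e.txt): modified={e.txt} staged={none}
After op 2 (modify b.txt): modified={b.txt, e.txt} staged={none}
After op 3 (modify c.txt): modified={b.txt, c.txt, e.txt} staged={none}
After op 4 (modify d.txt): modified={b.txt, c.txt, d.txt, e.txt} staged={none}
After op 5 (modify g.txt): modified={b.txt, c.txt, d.txt, e.txt, g.txt} staged={none}
After op 6 (git add e.txt): modified={b.txt, c.txt, d.txt, g.txt} staged={e.txt}
After op 7 (git reset e.txt): modified={b.txt, c.txt, d.txt, e.txt, g.txt} staged={none}
After op 8 (modify f.txt): modified={b.txt, c.txt, d.txt, e.txt, f.txt, g.txt} staged={none}
After op 9 (modify a.txt): modified={a.txt, b.txt, c.txt, d.txt, e.txt, f.txt, g.txt} staged={none}
After op 10 (git add b.txt): modified={a.txt, c.txt, d.txt, e.txt, f.txt, g.txt} staged={b.txt}
After op 11 (git commit): modified={a.txt, c.txt, d.txt, e.txt, f.txt, g.txt} staged={none}
After op 12 (modify b.txt): modified={a.txt, b.txt, c.txt, d.txt, e.txt, f.txt, g.txt} staged={none}
After op 13 (git add a.txt): modified={b.txt, c.txt, d.txt, e.txt, f.txt, g.txt} staged={a.txt}
After op 14 (git add e.txt): modified={b.txt, c.txt, d.txt, f.txt, g.txt} staged={a.txt, e.txt}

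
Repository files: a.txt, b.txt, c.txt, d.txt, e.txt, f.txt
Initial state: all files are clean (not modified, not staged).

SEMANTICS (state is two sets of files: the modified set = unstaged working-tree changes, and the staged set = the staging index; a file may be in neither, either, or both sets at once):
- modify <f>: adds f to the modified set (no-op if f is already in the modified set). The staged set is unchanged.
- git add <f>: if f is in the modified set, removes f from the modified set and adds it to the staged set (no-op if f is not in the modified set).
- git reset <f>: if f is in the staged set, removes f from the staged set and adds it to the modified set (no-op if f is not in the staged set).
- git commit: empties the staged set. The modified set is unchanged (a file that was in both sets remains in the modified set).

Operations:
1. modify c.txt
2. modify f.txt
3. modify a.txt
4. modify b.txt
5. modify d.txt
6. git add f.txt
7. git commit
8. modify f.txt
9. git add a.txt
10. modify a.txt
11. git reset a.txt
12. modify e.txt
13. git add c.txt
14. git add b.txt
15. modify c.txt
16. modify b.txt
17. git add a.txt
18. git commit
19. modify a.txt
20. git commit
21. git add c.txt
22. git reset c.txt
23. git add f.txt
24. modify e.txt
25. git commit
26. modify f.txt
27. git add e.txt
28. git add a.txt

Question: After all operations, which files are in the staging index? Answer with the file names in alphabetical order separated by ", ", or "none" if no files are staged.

Answer: a.txt, e.txt

Derivation:
After op 1 (modify c.txt): modified={c.txt} staged={none}
After op 2 (modify f.txt): modified={c.txt, f.txt} staged={none}
After op 3 (modify a.txt): modified={a.txt, c.txt, f.txt} staged={none}
After op 4 (modify b.txt): modified={a.txt, b.txt, c.txt, f.txt} staged={none}
After op 5 (modify d.txt): modified={a.txt, b.txt, c.txt, d.txt, f.txt} staged={none}
After op 6 (git add f.txt): modified={a.txt, b.txt, c.txt, d.txt} staged={f.txt}
After op 7 (git commit): modified={a.txt, b.txt, c.txt, d.txt} staged={none}
After op 8 (modify f.txt): modified={a.txt, b.txt, c.txt, d.txt, f.txt} staged={none}
After op 9 (git add a.txt): modified={b.txt, c.txt, d.txt, f.txt} staged={a.txt}
After op 10 (modify a.txt): modified={a.txt, b.txt, c.txt, d.txt, f.txt} staged={a.txt}
After op 11 (git reset a.txt): modified={a.txt, b.txt, c.txt, d.txt, f.txt} staged={none}
After op 12 (modify e.txt): modified={a.txt, b.txt, c.txt, d.txt, e.txt, f.txt} staged={none}
After op 13 (git add c.txt): modified={a.txt, b.txt, d.txt, e.txt, f.txt} staged={c.txt}
After op 14 (git add b.txt): modified={a.txt, d.txt, e.txt, f.txt} staged={b.txt, c.txt}
After op 15 (modify c.txt): modified={a.txt, c.txt, d.txt, e.txt, f.txt} staged={b.txt, c.txt}
After op 16 (modify b.txt): modified={a.txt, b.txt, c.txt, d.txt, e.txt, f.txt} staged={b.txt, c.txt}
After op 17 (git add a.txt): modified={b.txt, c.txt, d.txt, e.txt, f.txt} staged={a.txt, b.txt, c.txt}
After op 18 (git commit): modified={b.txt, c.txt, d.txt, e.txt, f.txt} staged={none}
After op 19 (modify a.txt): modified={a.txt, b.txt, c.txt, d.txt, e.txt, f.txt} staged={none}
After op 20 (git commit): modified={a.txt, b.txt, c.txt, d.txt, e.txt, f.txt} staged={none}
After op 21 (git add c.txt): modified={a.txt, b.txt, d.txt, e.txt, f.txt} staged={c.txt}
After op 22 (git reset c.txt): modified={a.txt, b.txt, c.txt, d.txt, e.txt, f.txt} staged={none}
After op 23 (git add f.txt): modified={a.txt, b.txt, c.txt, d.txt, e.txt} staged={f.txt}
After op 24 (modify e.txt): modified={a.txt, b.txt, c.txt, d.txt, e.txt} staged={f.txt}
After op 25 (git commit): modified={a.txt, b.txt, c.txt, d.txt, e.txt} staged={none}
After op 26 (modify f.txt): modified={a.txt, b.txt, c.txt, d.txt, e.txt, f.txt} staged={none}
After op 27 (git add e.txt): modified={a.txt, b.txt, c.txt, d.txt, f.txt} staged={e.txt}
After op 28 (git add a.txt): modified={b.txt, c.txt, d.txt, f.txt} staged={a.txt, e.txt}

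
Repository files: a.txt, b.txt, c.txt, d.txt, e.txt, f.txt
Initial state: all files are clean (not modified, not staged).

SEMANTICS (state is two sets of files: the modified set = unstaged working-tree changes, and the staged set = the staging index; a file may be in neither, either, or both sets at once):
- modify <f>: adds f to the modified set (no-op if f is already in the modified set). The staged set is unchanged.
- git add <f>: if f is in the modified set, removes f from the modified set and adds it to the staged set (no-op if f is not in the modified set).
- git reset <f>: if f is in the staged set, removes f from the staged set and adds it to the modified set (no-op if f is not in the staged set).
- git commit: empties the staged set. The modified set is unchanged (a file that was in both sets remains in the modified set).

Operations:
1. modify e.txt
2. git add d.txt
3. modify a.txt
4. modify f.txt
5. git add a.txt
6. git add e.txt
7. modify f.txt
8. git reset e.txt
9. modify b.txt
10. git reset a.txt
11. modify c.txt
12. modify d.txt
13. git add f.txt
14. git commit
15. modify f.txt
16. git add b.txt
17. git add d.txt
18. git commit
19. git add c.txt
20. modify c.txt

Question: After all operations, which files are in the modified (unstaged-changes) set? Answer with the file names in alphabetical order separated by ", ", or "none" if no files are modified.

After op 1 (modify e.txt): modified={e.txt} staged={none}
After op 2 (git add d.txt): modified={e.txt} staged={none}
After op 3 (modify a.txt): modified={a.txt, e.txt} staged={none}
After op 4 (modify f.txt): modified={a.txt, e.txt, f.txt} staged={none}
After op 5 (git add a.txt): modified={e.txt, f.txt} staged={a.txt}
After op 6 (git add e.txt): modified={f.txt} staged={a.txt, e.txt}
After op 7 (modify f.txt): modified={f.txt} staged={a.txt, e.txt}
After op 8 (git reset e.txt): modified={e.txt, f.txt} staged={a.txt}
After op 9 (modify b.txt): modified={b.txt, e.txt, f.txt} staged={a.txt}
After op 10 (git reset a.txt): modified={a.txt, b.txt, e.txt, f.txt} staged={none}
After op 11 (modify c.txt): modified={a.txt, b.txt, c.txt, e.txt, f.txt} staged={none}
After op 12 (modify d.txt): modified={a.txt, b.txt, c.txt, d.txt, e.txt, f.txt} staged={none}
After op 13 (git add f.txt): modified={a.txt, b.txt, c.txt, d.txt, e.txt} staged={f.txt}
After op 14 (git commit): modified={a.txt, b.txt, c.txt, d.txt, e.txt} staged={none}
After op 15 (modify f.txt): modified={a.txt, b.txt, c.txt, d.txt, e.txt, f.txt} staged={none}
After op 16 (git add b.txt): modified={a.txt, c.txt, d.txt, e.txt, f.txt} staged={b.txt}
After op 17 (git add d.txt): modified={a.txt, c.txt, e.txt, f.txt} staged={b.txt, d.txt}
After op 18 (git commit): modified={a.txt, c.txt, e.txt, f.txt} staged={none}
After op 19 (git add c.txt): modified={a.txt, e.txt, f.txt} staged={c.txt}
After op 20 (modify c.txt): modified={a.txt, c.txt, e.txt, f.txt} staged={c.txt}

Answer: a.txt, c.txt, e.txt, f.txt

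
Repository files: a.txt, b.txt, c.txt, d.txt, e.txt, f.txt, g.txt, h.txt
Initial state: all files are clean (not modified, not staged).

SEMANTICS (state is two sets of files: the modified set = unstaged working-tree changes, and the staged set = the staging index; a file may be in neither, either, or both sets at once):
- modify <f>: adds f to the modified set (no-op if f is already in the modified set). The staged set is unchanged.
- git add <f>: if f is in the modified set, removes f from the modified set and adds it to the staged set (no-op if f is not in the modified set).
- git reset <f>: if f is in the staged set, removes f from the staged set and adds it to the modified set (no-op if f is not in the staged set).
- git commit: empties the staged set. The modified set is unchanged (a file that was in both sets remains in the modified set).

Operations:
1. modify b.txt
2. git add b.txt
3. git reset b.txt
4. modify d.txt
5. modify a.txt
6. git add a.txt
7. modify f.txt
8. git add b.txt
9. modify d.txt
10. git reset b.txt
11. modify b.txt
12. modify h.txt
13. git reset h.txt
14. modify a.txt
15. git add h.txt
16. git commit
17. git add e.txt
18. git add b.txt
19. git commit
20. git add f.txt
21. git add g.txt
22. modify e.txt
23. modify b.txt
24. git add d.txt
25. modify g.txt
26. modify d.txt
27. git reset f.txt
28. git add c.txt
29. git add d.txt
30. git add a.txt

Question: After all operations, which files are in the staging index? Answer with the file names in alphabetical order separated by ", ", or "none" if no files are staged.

Answer: a.txt, d.txt

Derivation:
After op 1 (modify b.txt): modified={b.txt} staged={none}
After op 2 (git add b.txt): modified={none} staged={b.txt}
After op 3 (git reset b.txt): modified={b.txt} staged={none}
After op 4 (modify d.txt): modified={b.txt, d.txt} staged={none}
After op 5 (modify a.txt): modified={a.txt, b.txt, d.txt} staged={none}
After op 6 (git add a.txt): modified={b.txt, d.txt} staged={a.txt}
After op 7 (modify f.txt): modified={b.txt, d.txt, f.txt} staged={a.txt}
After op 8 (git add b.txt): modified={d.txt, f.txt} staged={a.txt, b.txt}
After op 9 (modify d.txt): modified={d.txt, f.txt} staged={a.txt, b.txt}
After op 10 (git reset b.txt): modified={b.txt, d.txt, f.txt} staged={a.txt}
After op 11 (modify b.txt): modified={b.txt, d.txt, f.txt} staged={a.txt}
After op 12 (modify h.txt): modified={b.txt, d.txt, f.txt, h.txt} staged={a.txt}
After op 13 (git reset h.txt): modified={b.txt, d.txt, f.txt, h.txt} staged={a.txt}
After op 14 (modify a.txt): modified={a.txt, b.txt, d.txt, f.txt, h.txt} staged={a.txt}
After op 15 (git add h.txt): modified={a.txt, b.txt, d.txt, f.txt} staged={a.txt, h.txt}
After op 16 (git commit): modified={a.txt, b.txt, d.txt, f.txt} staged={none}
After op 17 (git add e.txt): modified={a.txt, b.txt, d.txt, f.txt} staged={none}
After op 18 (git add b.txt): modified={a.txt, d.txt, f.txt} staged={b.txt}
After op 19 (git commit): modified={a.txt, d.txt, f.txt} staged={none}
After op 20 (git add f.txt): modified={a.txt, d.txt} staged={f.txt}
After op 21 (git add g.txt): modified={a.txt, d.txt} staged={f.txt}
After op 22 (modify e.txt): modified={a.txt, d.txt, e.txt} staged={f.txt}
After op 23 (modify b.txt): modified={a.txt, b.txt, d.txt, e.txt} staged={f.txt}
After op 24 (git add d.txt): modified={a.txt, b.txt, e.txt} staged={d.txt, f.txt}
After op 25 (modify g.txt): modified={a.txt, b.txt, e.txt, g.txt} staged={d.txt, f.txt}
After op 26 (modify d.txt): modified={a.txt, b.txt, d.txt, e.txt, g.txt} staged={d.txt, f.txt}
After op 27 (git reset f.txt): modified={a.txt, b.txt, d.txt, e.txt, f.txt, g.txt} staged={d.txt}
After op 28 (git add c.txt): modified={a.txt, b.txt, d.txt, e.txt, f.txt, g.txt} staged={d.txt}
After op 29 (git add d.txt): modified={a.txt, b.txt, e.txt, f.txt, g.txt} staged={d.txt}
After op 30 (git add a.txt): modified={b.txt, e.txt, f.txt, g.txt} staged={a.txt, d.txt}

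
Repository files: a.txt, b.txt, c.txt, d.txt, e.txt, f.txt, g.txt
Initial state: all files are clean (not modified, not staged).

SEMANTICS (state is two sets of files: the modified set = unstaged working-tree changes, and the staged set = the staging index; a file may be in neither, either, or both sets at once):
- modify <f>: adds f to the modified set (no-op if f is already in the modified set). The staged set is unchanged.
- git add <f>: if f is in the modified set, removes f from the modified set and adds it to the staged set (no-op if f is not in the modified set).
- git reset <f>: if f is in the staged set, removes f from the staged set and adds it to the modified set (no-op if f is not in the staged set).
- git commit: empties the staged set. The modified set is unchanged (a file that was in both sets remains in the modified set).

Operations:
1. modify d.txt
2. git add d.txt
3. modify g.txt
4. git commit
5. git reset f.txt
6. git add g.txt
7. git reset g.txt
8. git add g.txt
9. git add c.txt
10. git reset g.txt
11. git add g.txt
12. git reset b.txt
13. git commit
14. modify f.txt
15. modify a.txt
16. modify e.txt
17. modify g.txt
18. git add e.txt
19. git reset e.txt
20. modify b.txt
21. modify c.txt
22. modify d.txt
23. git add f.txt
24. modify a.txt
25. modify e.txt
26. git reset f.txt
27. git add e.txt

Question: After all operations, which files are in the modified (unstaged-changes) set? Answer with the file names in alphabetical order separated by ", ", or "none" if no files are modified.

After op 1 (modify d.txt): modified={d.txt} staged={none}
After op 2 (git add d.txt): modified={none} staged={d.txt}
After op 3 (modify g.txt): modified={g.txt} staged={d.txt}
After op 4 (git commit): modified={g.txt} staged={none}
After op 5 (git reset f.txt): modified={g.txt} staged={none}
After op 6 (git add g.txt): modified={none} staged={g.txt}
After op 7 (git reset g.txt): modified={g.txt} staged={none}
After op 8 (git add g.txt): modified={none} staged={g.txt}
After op 9 (git add c.txt): modified={none} staged={g.txt}
After op 10 (git reset g.txt): modified={g.txt} staged={none}
After op 11 (git add g.txt): modified={none} staged={g.txt}
After op 12 (git reset b.txt): modified={none} staged={g.txt}
After op 13 (git commit): modified={none} staged={none}
After op 14 (modify f.txt): modified={f.txt} staged={none}
After op 15 (modify a.txt): modified={a.txt, f.txt} staged={none}
After op 16 (modify e.txt): modified={a.txt, e.txt, f.txt} staged={none}
After op 17 (modify g.txt): modified={a.txt, e.txt, f.txt, g.txt} staged={none}
After op 18 (git add e.txt): modified={a.txt, f.txt, g.txt} staged={e.txt}
After op 19 (git reset e.txt): modified={a.txt, e.txt, f.txt, g.txt} staged={none}
After op 20 (modify b.txt): modified={a.txt, b.txt, e.txt, f.txt, g.txt} staged={none}
After op 21 (modify c.txt): modified={a.txt, b.txt, c.txt, e.txt, f.txt, g.txt} staged={none}
After op 22 (modify d.txt): modified={a.txt, b.txt, c.txt, d.txt, e.txt, f.txt, g.txt} staged={none}
After op 23 (git add f.txt): modified={a.txt, b.txt, c.txt, d.txt, e.txt, g.txt} staged={f.txt}
After op 24 (modify a.txt): modified={a.txt, b.txt, c.txt, d.txt, e.txt, g.txt} staged={f.txt}
After op 25 (modify e.txt): modified={a.txt, b.txt, c.txt, d.txt, e.txt, g.txt} staged={f.txt}
After op 26 (git reset f.txt): modified={a.txt, b.txt, c.txt, d.txt, e.txt, f.txt, g.txt} staged={none}
After op 27 (git add e.txt): modified={a.txt, b.txt, c.txt, d.txt, f.txt, g.txt} staged={e.txt}

Answer: a.txt, b.txt, c.txt, d.txt, f.txt, g.txt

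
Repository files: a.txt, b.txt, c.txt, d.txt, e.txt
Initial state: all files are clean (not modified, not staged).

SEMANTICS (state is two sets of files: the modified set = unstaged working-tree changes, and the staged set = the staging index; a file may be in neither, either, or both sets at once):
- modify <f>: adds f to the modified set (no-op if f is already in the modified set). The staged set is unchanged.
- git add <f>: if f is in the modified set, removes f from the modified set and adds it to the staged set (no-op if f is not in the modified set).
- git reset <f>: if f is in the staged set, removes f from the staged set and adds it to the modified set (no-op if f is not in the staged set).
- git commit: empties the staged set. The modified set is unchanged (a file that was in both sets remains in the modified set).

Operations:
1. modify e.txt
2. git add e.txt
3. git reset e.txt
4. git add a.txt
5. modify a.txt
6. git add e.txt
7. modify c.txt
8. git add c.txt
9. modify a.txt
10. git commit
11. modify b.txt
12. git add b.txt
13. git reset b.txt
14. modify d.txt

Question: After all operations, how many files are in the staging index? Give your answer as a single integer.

Answer: 0

Derivation:
After op 1 (modify e.txt): modified={e.txt} staged={none}
After op 2 (git add e.txt): modified={none} staged={e.txt}
After op 3 (git reset e.txt): modified={e.txt} staged={none}
After op 4 (git add a.txt): modified={e.txt} staged={none}
After op 5 (modify a.txt): modified={a.txt, e.txt} staged={none}
After op 6 (git add e.txt): modified={a.txt} staged={e.txt}
After op 7 (modify c.txt): modified={a.txt, c.txt} staged={e.txt}
After op 8 (git add c.txt): modified={a.txt} staged={c.txt, e.txt}
After op 9 (modify a.txt): modified={a.txt} staged={c.txt, e.txt}
After op 10 (git commit): modified={a.txt} staged={none}
After op 11 (modify b.txt): modified={a.txt, b.txt} staged={none}
After op 12 (git add b.txt): modified={a.txt} staged={b.txt}
After op 13 (git reset b.txt): modified={a.txt, b.txt} staged={none}
After op 14 (modify d.txt): modified={a.txt, b.txt, d.txt} staged={none}
Final staged set: {none} -> count=0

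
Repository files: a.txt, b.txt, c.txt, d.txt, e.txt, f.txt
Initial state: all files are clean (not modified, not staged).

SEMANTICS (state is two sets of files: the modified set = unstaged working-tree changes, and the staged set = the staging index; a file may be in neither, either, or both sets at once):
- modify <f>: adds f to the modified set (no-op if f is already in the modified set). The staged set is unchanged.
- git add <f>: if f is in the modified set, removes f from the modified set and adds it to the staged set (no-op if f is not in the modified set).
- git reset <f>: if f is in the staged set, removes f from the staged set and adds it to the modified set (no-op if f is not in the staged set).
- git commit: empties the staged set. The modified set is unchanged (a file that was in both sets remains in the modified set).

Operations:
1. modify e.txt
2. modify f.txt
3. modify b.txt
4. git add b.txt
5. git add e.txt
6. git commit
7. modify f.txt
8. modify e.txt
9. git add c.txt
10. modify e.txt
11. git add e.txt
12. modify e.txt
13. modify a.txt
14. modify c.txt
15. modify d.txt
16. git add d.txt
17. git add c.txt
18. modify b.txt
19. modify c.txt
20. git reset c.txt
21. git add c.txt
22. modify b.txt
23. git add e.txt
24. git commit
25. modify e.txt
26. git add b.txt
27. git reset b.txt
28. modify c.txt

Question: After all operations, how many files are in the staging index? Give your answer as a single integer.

Answer: 0

Derivation:
After op 1 (modify e.txt): modified={e.txt} staged={none}
After op 2 (modify f.txt): modified={e.txt, f.txt} staged={none}
After op 3 (modify b.txt): modified={b.txt, e.txt, f.txt} staged={none}
After op 4 (git add b.txt): modified={e.txt, f.txt} staged={b.txt}
After op 5 (git add e.txt): modified={f.txt} staged={b.txt, e.txt}
After op 6 (git commit): modified={f.txt} staged={none}
After op 7 (modify f.txt): modified={f.txt} staged={none}
After op 8 (modify e.txt): modified={e.txt, f.txt} staged={none}
After op 9 (git add c.txt): modified={e.txt, f.txt} staged={none}
After op 10 (modify e.txt): modified={e.txt, f.txt} staged={none}
After op 11 (git add e.txt): modified={f.txt} staged={e.txt}
After op 12 (modify e.txt): modified={e.txt, f.txt} staged={e.txt}
After op 13 (modify a.txt): modified={a.txt, e.txt, f.txt} staged={e.txt}
After op 14 (modify c.txt): modified={a.txt, c.txt, e.txt, f.txt} staged={e.txt}
After op 15 (modify d.txt): modified={a.txt, c.txt, d.txt, e.txt, f.txt} staged={e.txt}
After op 16 (git add d.txt): modified={a.txt, c.txt, e.txt, f.txt} staged={d.txt, e.txt}
After op 17 (git add c.txt): modified={a.txt, e.txt, f.txt} staged={c.txt, d.txt, e.txt}
After op 18 (modify b.txt): modified={a.txt, b.txt, e.txt, f.txt} staged={c.txt, d.txt, e.txt}
After op 19 (modify c.txt): modified={a.txt, b.txt, c.txt, e.txt, f.txt} staged={c.txt, d.txt, e.txt}
After op 20 (git reset c.txt): modified={a.txt, b.txt, c.txt, e.txt, f.txt} staged={d.txt, e.txt}
After op 21 (git add c.txt): modified={a.txt, b.txt, e.txt, f.txt} staged={c.txt, d.txt, e.txt}
After op 22 (modify b.txt): modified={a.txt, b.txt, e.txt, f.txt} staged={c.txt, d.txt, e.txt}
After op 23 (git add e.txt): modified={a.txt, b.txt, f.txt} staged={c.txt, d.txt, e.txt}
After op 24 (git commit): modified={a.txt, b.txt, f.txt} staged={none}
After op 25 (modify e.txt): modified={a.txt, b.txt, e.txt, f.txt} staged={none}
After op 26 (git add b.txt): modified={a.txt, e.txt, f.txt} staged={b.txt}
After op 27 (git reset b.txt): modified={a.txt, b.txt, e.txt, f.txt} staged={none}
After op 28 (modify c.txt): modified={a.txt, b.txt, c.txt, e.txt, f.txt} staged={none}
Final staged set: {none} -> count=0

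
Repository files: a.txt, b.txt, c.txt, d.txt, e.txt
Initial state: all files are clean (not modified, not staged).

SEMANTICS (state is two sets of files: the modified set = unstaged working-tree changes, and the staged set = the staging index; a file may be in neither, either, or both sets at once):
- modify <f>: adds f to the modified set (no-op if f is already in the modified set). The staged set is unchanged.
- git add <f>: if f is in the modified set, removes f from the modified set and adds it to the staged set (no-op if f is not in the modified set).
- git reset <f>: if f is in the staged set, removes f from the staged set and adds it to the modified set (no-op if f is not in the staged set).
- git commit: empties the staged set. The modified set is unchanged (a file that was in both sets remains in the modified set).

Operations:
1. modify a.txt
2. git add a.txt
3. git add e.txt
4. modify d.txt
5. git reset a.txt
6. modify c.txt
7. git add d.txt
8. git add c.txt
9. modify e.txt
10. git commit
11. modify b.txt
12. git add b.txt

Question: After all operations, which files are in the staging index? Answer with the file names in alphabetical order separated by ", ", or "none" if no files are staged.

After op 1 (modify a.txt): modified={a.txt} staged={none}
After op 2 (git add a.txt): modified={none} staged={a.txt}
After op 3 (git add e.txt): modified={none} staged={a.txt}
After op 4 (modify d.txt): modified={d.txt} staged={a.txt}
After op 5 (git reset a.txt): modified={a.txt, d.txt} staged={none}
After op 6 (modify c.txt): modified={a.txt, c.txt, d.txt} staged={none}
After op 7 (git add d.txt): modified={a.txt, c.txt} staged={d.txt}
After op 8 (git add c.txt): modified={a.txt} staged={c.txt, d.txt}
After op 9 (modify e.txt): modified={a.txt, e.txt} staged={c.txt, d.txt}
After op 10 (git commit): modified={a.txt, e.txt} staged={none}
After op 11 (modify b.txt): modified={a.txt, b.txt, e.txt} staged={none}
After op 12 (git add b.txt): modified={a.txt, e.txt} staged={b.txt}

Answer: b.txt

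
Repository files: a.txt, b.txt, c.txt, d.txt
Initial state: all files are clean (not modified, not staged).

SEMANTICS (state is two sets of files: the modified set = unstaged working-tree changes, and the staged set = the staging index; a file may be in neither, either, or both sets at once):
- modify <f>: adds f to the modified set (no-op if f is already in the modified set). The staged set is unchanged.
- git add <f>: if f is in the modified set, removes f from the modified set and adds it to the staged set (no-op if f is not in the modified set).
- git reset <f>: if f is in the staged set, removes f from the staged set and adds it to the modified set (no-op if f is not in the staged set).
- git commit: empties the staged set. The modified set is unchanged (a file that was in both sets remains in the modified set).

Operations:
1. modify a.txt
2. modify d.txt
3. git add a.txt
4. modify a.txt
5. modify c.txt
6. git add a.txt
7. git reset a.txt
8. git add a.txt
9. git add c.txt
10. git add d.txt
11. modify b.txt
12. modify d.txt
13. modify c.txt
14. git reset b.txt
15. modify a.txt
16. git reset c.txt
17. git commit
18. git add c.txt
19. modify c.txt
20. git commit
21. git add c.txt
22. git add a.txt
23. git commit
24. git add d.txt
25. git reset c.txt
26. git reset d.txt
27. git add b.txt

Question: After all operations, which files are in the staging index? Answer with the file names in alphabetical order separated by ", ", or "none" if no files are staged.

Answer: b.txt

Derivation:
After op 1 (modify a.txt): modified={a.txt} staged={none}
After op 2 (modify d.txt): modified={a.txt, d.txt} staged={none}
After op 3 (git add a.txt): modified={d.txt} staged={a.txt}
After op 4 (modify a.txt): modified={a.txt, d.txt} staged={a.txt}
After op 5 (modify c.txt): modified={a.txt, c.txt, d.txt} staged={a.txt}
After op 6 (git add a.txt): modified={c.txt, d.txt} staged={a.txt}
After op 7 (git reset a.txt): modified={a.txt, c.txt, d.txt} staged={none}
After op 8 (git add a.txt): modified={c.txt, d.txt} staged={a.txt}
After op 9 (git add c.txt): modified={d.txt} staged={a.txt, c.txt}
After op 10 (git add d.txt): modified={none} staged={a.txt, c.txt, d.txt}
After op 11 (modify b.txt): modified={b.txt} staged={a.txt, c.txt, d.txt}
After op 12 (modify d.txt): modified={b.txt, d.txt} staged={a.txt, c.txt, d.txt}
After op 13 (modify c.txt): modified={b.txt, c.txt, d.txt} staged={a.txt, c.txt, d.txt}
After op 14 (git reset b.txt): modified={b.txt, c.txt, d.txt} staged={a.txt, c.txt, d.txt}
After op 15 (modify a.txt): modified={a.txt, b.txt, c.txt, d.txt} staged={a.txt, c.txt, d.txt}
After op 16 (git reset c.txt): modified={a.txt, b.txt, c.txt, d.txt} staged={a.txt, d.txt}
After op 17 (git commit): modified={a.txt, b.txt, c.txt, d.txt} staged={none}
After op 18 (git add c.txt): modified={a.txt, b.txt, d.txt} staged={c.txt}
After op 19 (modify c.txt): modified={a.txt, b.txt, c.txt, d.txt} staged={c.txt}
After op 20 (git commit): modified={a.txt, b.txt, c.txt, d.txt} staged={none}
After op 21 (git add c.txt): modified={a.txt, b.txt, d.txt} staged={c.txt}
After op 22 (git add a.txt): modified={b.txt, d.txt} staged={a.txt, c.txt}
After op 23 (git commit): modified={b.txt, d.txt} staged={none}
After op 24 (git add d.txt): modified={b.txt} staged={d.txt}
After op 25 (git reset c.txt): modified={b.txt} staged={d.txt}
After op 26 (git reset d.txt): modified={b.txt, d.txt} staged={none}
After op 27 (git add b.txt): modified={d.txt} staged={b.txt}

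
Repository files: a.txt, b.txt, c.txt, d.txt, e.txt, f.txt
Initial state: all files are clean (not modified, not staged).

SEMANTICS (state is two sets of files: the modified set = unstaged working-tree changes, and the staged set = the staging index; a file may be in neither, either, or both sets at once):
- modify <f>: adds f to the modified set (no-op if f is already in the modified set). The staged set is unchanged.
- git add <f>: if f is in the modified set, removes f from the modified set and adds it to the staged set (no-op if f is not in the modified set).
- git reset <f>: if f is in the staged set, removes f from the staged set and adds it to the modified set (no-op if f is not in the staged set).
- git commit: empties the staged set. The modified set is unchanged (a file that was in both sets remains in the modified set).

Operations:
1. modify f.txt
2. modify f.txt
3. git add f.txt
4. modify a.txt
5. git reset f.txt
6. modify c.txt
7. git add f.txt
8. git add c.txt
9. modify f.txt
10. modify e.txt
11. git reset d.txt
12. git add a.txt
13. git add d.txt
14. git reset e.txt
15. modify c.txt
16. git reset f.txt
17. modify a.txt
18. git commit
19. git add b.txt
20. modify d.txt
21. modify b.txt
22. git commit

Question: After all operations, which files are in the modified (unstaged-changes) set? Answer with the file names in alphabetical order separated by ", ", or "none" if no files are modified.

Answer: a.txt, b.txt, c.txt, d.txt, e.txt, f.txt

Derivation:
After op 1 (modify f.txt): modified={f.txt} staged={none}
After op 2 (modify f.txt): modified={f.txt} staged={none}
After op 3 (git add f.txt): modified={none} staged={f.txt}
After op 4 (modify a.txt): modified={a.txt} staged={f.txt}
After op 5 (git reset f.txt): modified={a.txt, f.txt} staged={none}
After op 6 (modify c.txt): modified={a.txt, c.txt, f.txt} staged={none}
After op 7 (git add f.txt): modified={a.txt, c.txt} staged={f.txt}
After op 8 (git add c.txt): modified={a.txt} staged={c.txt, f.txt}
After op 9 (modify f.txt): modified={a.txt, f.txt} staged={c.txt, f.txt}
After op 10 (modify e.txt): modified={a.txt, e.txt, f.txt} staged={c.txt, f.txt}
After op 11 (git reset d.txt): modified={a.txt, e.txt, f.txt} staged={c.txt, f.txt}
After op 12 (git add a.txt): modified={e.txt, f.txt} staged={a.txt, c.txt, f.txt}
After op 13 (git add d.txt): modified={e.txt, f.txt} staged={a.txt, c.txt, f.txt}
After op 14 (git reset e.txt): modified={e.txt, f.txt} staged={a.txt, c.txt, f.txt}
After op 15 (modify c.txt): modified={c.txt, e.txt, f.txt} staged={a.txt, c.txt, f.txt}
After op 16 (git reset f.txt): modified={c.txt, e.txt, f.txt} staged={a.txt, c.txt}
After op 17 (modify a.txt): modified={a.txt, c.txt, e.txt, f.txt} staged={a.txt, c.txt}
After op 18 (git commit): modified={a.txt, c.txt, e.txt, f.txt} staged={none}
After op 19 (git add b.txt): modified={a.txt, c.txt, e.txt, f.txt} staged={none}
After op 20 (modify d.txt): modified={a.txt, c.txt, d.txt, e.txt, f.txt} staged={none}
After op 21 (modify b.txt): modified={a.txt, b.txt, c.txt, d.txt, e.txt, f.txt} staged={none}
After op 22 (git commit): modified={a.txt, b.txt, c.txt, d.txt, e.txt, f.txt} staged={none}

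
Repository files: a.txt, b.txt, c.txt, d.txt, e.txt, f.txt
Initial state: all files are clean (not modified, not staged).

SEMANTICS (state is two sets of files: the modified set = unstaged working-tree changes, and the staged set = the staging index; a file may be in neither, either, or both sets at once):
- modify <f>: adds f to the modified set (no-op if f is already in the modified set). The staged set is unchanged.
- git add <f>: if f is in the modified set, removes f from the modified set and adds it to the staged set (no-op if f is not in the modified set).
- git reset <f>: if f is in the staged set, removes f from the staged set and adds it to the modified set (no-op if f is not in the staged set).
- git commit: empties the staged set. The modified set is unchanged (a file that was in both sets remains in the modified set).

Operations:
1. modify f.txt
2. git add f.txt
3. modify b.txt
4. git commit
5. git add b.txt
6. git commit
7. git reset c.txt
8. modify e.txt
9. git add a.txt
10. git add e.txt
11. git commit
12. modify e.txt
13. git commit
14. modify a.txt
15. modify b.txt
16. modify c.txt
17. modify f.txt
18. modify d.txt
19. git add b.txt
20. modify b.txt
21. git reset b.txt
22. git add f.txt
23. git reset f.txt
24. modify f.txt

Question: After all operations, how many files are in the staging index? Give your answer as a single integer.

Answer: 0

Derivation:
After op 1 (modify f.txt): modified={f.txt} staged={none}
After op 2 (git add f.txt): modified={none} staged={f.txt}
After op 3 (modify b.txt): modified={b.txt} staged={f.txt}
After op 4 (git commit): modified={b.txt} staged={none}
After op 5 (git add b.txt): modified={none} staged={b.txt}
After op 6 (git commit): modified={none} staged={none}
After op 7 (git reset c.txt): modified={none} staged={none}
After op 8 (modify e.txt): modified={e.txt} staged={none}
After op 9 (git add a.txt): modified={e.txt} staged={none}
After op 10 (git add e.txt): modified={none} staged={e.txt}
After op 11 (git commit): modified={none} staged={none}
After op 12 (modify e.txt): modified={e.txt} staged={none}
After op 13 (git commit): modified={e.txt} staged={none}
After op 14 (modify a.txt): modified={a.txt, e.txt} staged={none}
After op 15 (modify b.txt): modified={a.txt, b.txt, e.txt} staged={none}
After op 16 (modify c.txt): modified={a.txt, b.txt, c.txt, e.txt} staged={none}
After op 17 (modify f.txt): modified={a.txt, b.txt, c.txt, e.txt, f.txt} staged={none}
After op 18 (modify d.txt): modified={a.txt, b.txt, c.txt, d.txt, e.txt, f.txt} staged={none}
After op 19 (git add b.txt): modified={a.txt, c.txt, d.txt, e.txt, f.txt} staged={b.txt}
After op 20 (modify b.txt): modified={a.txt, b.txt, c.txt, d.txt, e.txt, f.txt} staged={b.txt}
After op 21 (git reset b.txt): modified={a.txt, b.txt, c.txt, d.txt, e.txt, f.txt} staged={none}
After op 22 (git add f.txt): modified={a.txt, b.txt, c.txt, d.txt, e.txt} staged={f.txt}
After op 23 (git reset f.txt): modified={a.txt, b.txt, c.txt, d.txt, e.txt, f.txt} staged={none}
After op 24 (modify f.txt): modified={a.txt, b.txt, c.txt, d.txt, e.txt, f.txt} staged={none}
Final staged set: {none} -> count=0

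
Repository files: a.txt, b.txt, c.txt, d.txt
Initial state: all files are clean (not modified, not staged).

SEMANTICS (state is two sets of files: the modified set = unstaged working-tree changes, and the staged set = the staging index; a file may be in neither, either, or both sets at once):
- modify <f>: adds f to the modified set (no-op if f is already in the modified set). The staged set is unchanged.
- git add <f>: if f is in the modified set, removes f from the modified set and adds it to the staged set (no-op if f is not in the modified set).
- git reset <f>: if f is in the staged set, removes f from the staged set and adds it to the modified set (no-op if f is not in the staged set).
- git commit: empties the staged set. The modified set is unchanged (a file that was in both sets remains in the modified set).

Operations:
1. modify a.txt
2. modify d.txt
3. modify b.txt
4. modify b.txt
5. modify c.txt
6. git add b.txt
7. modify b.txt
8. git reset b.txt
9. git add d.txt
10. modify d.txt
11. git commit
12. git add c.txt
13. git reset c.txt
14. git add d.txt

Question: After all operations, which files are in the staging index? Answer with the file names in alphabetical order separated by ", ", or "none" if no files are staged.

Answer: d.txt

Derivation:
After op 1 (modify a.txt): modified={a.txt} staged={none}
After op 2 (modify d.txt): modified={a.txt, d.txt} staged={none}
After op 3 (modify b.txt): modified={a.txt, b.txt, d.txt} staged={none}
After op 4 (modify b.txt): modified={a.txt, b.txt, d.txt} staged={none}
After op 5 (modify c.txt): modified={a.txt, b.txt, c.txt, d.txt} staged={none}
After op 6 (git add b.txt): modified={a.txt, c.txt, d.txt} staged={b.txt}
After op 7 (modify b.txt): modified={a.txt, b.txt, c.txt, d.txt} staged={b.txt}
After op 8 (git reset b.txt): modified={a.txt, b.txt, c.txt, d.txt} staged={none}
After op 9 (git add d.txt): modified={a.txt, b.txt, c.txt} staged={d.txt}
After op 10 (modify d.txt): modified={a.txt, b.txt, c.txt, d.txt} staged={d.txt}
After op 11 (git commit): modified={a.txt, b.txt, c.txt, d.txt} staged={none}
After op 12 (git add c.txt): modified={a.txt, b.txt, d.txt} staged={c.txt}
After op 13 (git reset c.txt): modified={a.txt, b.txt, c.txt, d.txt} staged={none}
After op 14 (git add d.txt): modified={a.txt, b.txt, c.txt} staged={d.txt}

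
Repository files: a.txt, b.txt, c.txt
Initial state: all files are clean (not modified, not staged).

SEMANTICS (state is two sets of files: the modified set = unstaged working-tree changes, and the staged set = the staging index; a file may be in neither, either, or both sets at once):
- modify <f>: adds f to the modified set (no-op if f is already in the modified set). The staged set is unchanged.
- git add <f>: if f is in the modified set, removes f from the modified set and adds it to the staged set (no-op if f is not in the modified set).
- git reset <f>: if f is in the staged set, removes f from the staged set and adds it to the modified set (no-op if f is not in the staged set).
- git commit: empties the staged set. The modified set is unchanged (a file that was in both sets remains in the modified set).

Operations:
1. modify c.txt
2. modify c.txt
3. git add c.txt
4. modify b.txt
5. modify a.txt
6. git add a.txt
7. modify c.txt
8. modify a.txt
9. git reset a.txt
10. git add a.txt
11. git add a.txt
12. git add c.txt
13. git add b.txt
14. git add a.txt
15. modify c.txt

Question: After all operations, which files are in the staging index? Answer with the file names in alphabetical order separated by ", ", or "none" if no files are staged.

Answer: a.txt, b.txt, c.txt

Derivation:
After op 1 (modify c.txt): modified={c.txt} staged={none}
After op 2 (modify c.txt): modified={c.txt} staged={none}
After op 3 (git add c.txt): modified={none} staged={c.txt}
After op 4 (modify b.txt): modified={b.txt} staged={c.txt}
After op 5 (modify a.txt): modified={a.txt, b.txt} staged={c.txt}
After op 6 (git add a.txt): modified={b.txt} staged={a.txt, c.txt}
After op 7 (modify c.txt): modified={b.txt, c.txt} staged={a.txt, c.txt}
After op 8 (modify a.txt): modified={a.txt, b.txt, c.txt} staged={a.txt, c.txt}
After op 9 (git reset a.txt): modified={a.txt, b.txt, c.txt} staged={c.txt}
After op 10 (git add a.txt): modified={b.txt, c.txt} staged={a.txt, c.txt}
After op 11 (git add a.txt): modified={b.txt, c.txt} staged={a.txt, c.txt}
After op 12 (git add c.txt): modified={b.txt} staged={a.txt, c.txt}
After op 13 (git add b.txt): modified={none} staged={a.txt, b.txt, c.txt}
After op 14 (git add a.txt): modified={none} staged={a.txt, b.txt, c.txt}
After op 15 (modify c.txt): modified={c.txt} staged={a.txt, b.txt, c.txt}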